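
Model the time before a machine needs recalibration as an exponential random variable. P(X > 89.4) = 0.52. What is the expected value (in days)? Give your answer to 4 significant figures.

136.7

e^(−λ·89.4) = 0.52 ⇒ λ = −ln(0.52)/89.4 = 0.00731461.
Mean = 1/λ = 136.713 days.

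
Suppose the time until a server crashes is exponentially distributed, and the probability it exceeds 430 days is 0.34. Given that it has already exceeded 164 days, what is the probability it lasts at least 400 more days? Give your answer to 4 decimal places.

0.3666

From e^(−λ·430) = 0.34, λ = −ln(0.34)/430 = 0.00250886.
Memoryless: P(X > 164+400 | X > 164) = P(X > 400) = e^(−0.00250886·400) ≈ 0.3666.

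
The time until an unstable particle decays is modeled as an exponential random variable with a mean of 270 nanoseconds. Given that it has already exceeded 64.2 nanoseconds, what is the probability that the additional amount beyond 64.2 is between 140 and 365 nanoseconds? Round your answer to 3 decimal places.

0.337

The rate is λ = 1/270 = 0.0037037 per nanosecond.
Memoryless: the residual past 64.2 is again Exp(λ).
P(140 < residual < 365) = e^(−λ·140) − e^(−λ·365) = 0.59540 − 0.25876 ≈ 0.337.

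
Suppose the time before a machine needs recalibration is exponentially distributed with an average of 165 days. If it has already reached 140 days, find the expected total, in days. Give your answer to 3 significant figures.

305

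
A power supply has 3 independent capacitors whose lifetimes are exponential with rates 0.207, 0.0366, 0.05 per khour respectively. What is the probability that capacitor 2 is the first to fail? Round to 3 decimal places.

0.125

The time to first failure is exponential with rate Σλ = 0.207 + 0.0366 + 0.05 = 0.2936.
P(capacitor 2 first) = λ_2/Σλ = 0.0366/0.2936 ≈ 0.125.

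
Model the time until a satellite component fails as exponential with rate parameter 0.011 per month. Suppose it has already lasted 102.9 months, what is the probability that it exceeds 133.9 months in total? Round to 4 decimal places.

0.7111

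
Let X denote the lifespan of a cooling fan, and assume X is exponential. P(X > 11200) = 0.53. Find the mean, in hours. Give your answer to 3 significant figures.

17600

e^(−λ·11200) = 0.53 ⇒ λ = −ln(0.53)/11200 = 0.0000566856.
Mean = 1/λ = 17641.2 hours.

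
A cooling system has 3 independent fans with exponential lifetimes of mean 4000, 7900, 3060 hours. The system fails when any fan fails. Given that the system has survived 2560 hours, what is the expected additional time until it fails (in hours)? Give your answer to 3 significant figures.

1420

First-failure rate Σλ = 1/4000 + 1/7900 + 1/3060 = 0.00070338.
By memorylessness the expected residual is 1/Σλ = 1421.71 hours, regardless of the 2560 already elapsed.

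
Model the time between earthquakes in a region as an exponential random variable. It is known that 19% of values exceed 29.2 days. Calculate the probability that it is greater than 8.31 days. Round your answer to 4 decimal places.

e^(−λ·29.2) = 0.19 ⇒ λ = −ln(0.19)/29.2 = 0.0568744.
P(X > 8.31) = e^(−0.0568744·8.31) = e^(−0.47263) ≈ 0.6234.

0.6234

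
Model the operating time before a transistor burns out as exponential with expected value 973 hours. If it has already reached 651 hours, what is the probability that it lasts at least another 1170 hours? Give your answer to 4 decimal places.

0.3005

The rate is λ = 1/973 = 0.00102775 per hour.
P(X > s+t | X > s) = e^(−λ(s+t))/e^(−λs) = e^(−λt), independent of s = 651.
P(X > 1170) = e^(−1.2025) ≈ 0.3005.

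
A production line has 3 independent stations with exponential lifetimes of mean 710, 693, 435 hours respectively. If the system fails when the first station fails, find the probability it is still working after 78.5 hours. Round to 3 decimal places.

0.667

The first failure time is exponential with rate Σλ_i = 1/710 + 1/693 + 1/435 = 0.0051503 per hour.
P(min > 78.5) = e^(−0.0051503·78.5) = e^(−0.4043) ≈ 0.667.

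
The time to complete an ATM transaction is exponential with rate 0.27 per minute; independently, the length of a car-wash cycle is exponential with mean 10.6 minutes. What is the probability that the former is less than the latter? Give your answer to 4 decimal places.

0.7411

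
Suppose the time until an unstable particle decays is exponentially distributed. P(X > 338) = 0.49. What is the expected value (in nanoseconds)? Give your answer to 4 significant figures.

e^(−λ·338) = 0.49 ⇒ λ = −ln(0.49)/338 = 0.0021105.
Mean = 1/λ = 473.821 nanoseconds.

473.8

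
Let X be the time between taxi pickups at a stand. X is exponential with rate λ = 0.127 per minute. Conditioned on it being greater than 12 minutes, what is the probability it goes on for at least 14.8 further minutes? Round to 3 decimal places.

0.153

By the memoryless property, P(X > 12+14.8 | X > 12) = P(X > 14.8).
P(X > 14.8) = e^(−1.8796) ≈ 0.153.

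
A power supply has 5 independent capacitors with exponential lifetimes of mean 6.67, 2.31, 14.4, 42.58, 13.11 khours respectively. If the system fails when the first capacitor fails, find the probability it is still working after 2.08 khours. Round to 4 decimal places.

The first failure time is exponential with rate Σλ_i = 1/6.67 + 1/2.31 + 1/14.4 + 1/42.58 + 1/13.11 = 0.752033 per khour.
P(min > 2.08) = e^(−0.752033·2.08) = e^(−1.5642) ≈ 0.2092.

0.2092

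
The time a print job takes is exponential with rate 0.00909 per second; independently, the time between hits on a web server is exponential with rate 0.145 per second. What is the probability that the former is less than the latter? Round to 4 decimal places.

0.0590

λ_1 = 0.00909, λ_2 = 0.145.
For independent exponentials, P(the former < the latter) = λ_1/(λ_1+λ_2) = 0.00909/0.15409 ≈ 0.0590.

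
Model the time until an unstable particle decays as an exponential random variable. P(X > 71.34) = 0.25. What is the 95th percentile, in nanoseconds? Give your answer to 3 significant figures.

e^(−λ·71.34) = 0.25 ⇒ λ = −ln(0.25)/71.34 = 0.0194322.
95th percentile: 1 − e^(−λt) = 0.95, t = −ln(0.05)/λ = 154.163 nanoseconds.

154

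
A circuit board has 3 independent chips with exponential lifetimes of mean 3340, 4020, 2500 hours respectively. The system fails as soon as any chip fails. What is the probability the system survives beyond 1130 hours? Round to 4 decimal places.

0.3425

The first failure time is exponential with rate Σλ_i = 1/3340 + 1/4020 + 1/2500 = 0.000948157 per hour.
P(min > 1130) = e^(−0.000948157·1130) = e^(−1.0714) ≈ 0.3425.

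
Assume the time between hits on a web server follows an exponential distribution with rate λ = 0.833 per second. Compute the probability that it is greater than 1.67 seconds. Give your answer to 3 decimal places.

P(X > 1.67) = e^(−λ·1.67) = e^(−1.3911) ≈ 0.249.

0.249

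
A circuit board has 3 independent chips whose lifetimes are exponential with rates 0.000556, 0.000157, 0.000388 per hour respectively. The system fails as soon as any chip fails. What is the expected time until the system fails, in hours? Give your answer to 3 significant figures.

908

The time to first failure is exponential with rate Σλ = 0.000556 + 0.000157 + 0.000388 = 0.001101.
E[min] = 1/Σλ = 1/0.001101 = 908.265 hours.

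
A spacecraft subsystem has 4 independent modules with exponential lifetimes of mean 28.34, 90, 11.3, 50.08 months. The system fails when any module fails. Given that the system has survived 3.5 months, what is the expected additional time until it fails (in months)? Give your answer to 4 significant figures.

6.457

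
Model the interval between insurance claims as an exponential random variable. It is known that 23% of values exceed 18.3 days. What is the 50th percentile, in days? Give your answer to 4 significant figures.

e^(−λ·18.3) = 0.23 ⇒ λ = −ln(0.23)/18.3 = 0.0803102.
50th percentile: 1 − e^(−λt) = 0.5, t = −ln(0.5)/λ = 8.63088 days.

8.631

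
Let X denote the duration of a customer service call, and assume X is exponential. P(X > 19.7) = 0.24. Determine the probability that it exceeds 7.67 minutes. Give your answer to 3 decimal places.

0.574

e^(−λ·19.7) = 0.24 ⇒ λ = −ln(0.24)/19.7 = 0.0724425.
P(X > 7.67) = e^(−0.0724425·7.67) = e^(−0.55563) ≈ 0.574.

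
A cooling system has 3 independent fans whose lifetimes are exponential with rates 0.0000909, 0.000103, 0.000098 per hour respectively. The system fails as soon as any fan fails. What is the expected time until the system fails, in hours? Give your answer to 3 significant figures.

3430

The time to first failure is exponential with rate Σλ = 0.0000909 + 0.000103 + 0.000098 = 0.0002919.
E[min] = 1/Σλ = 1/0.0002919 = 3425.83 hours.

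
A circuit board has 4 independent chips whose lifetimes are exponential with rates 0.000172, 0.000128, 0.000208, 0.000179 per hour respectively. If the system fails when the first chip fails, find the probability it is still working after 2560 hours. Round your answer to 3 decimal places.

0.172

The time to first failure is exponential with rate Σλ = 0.000172 + 0.000128 + 0.000208 + 0.000179 = 0.000687.
P(min > 2560) = e^(−0.000687·2560) = e^(−1.7587) ≈ 0.172.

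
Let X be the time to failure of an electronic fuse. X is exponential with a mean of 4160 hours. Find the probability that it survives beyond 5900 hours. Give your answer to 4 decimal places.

The rate is λ = 1/4160 = 0.000240385 per hour.
P(X > 5900) = e^(−λ·5900) = e^(−1.4183) ≈ 0.2421.

0.2421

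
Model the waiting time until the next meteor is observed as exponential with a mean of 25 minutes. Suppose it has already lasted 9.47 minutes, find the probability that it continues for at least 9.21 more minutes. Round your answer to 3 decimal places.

0.692

The rate is λ = 1/25 = 0.04 per minute.
By the memoryless property, P(X > 9.47+9.21 | X > 9.47) = P(X > 9.21).
P(X > 9.21) = e^(−0.3684) ≈ 0.692.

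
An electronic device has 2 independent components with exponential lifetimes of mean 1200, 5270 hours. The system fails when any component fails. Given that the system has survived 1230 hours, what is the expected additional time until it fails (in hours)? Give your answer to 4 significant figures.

977.4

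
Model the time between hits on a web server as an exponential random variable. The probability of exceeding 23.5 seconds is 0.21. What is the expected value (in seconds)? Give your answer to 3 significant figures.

15.1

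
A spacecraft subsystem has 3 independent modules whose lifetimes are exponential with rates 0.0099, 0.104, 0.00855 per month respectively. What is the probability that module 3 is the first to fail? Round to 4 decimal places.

0.0698

The time to first failure is exponential with rate Σλ = 0.0099 + 0.104 + 0.00855 = 0.12245.
P(module 3 first) = λ_3/Σλ = 0.00855/0.12245 ≈ 0.0698.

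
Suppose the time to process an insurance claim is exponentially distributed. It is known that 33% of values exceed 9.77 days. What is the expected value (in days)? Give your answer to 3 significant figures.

8.81

e^(−λ·9.77) = 0.33 ⇒ λ = −ln(0.33)/9.77 = 0.113476.
Mean = 1/λ = 8.81242 days.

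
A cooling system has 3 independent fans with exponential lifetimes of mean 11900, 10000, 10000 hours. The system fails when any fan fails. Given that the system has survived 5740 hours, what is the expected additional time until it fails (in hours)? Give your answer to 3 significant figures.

3520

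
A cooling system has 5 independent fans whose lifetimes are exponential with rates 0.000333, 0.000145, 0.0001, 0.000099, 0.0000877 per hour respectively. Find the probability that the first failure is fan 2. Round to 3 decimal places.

The time to first failure is exponential with rate Σλ = 0.000333 + 0.000145 + 0.0001 + 0.000099 + 0.0000877 = 0.0007647.
P(fan 2 first) = λ_2/Σλ = 0.000145/0.0007647 ≈ 0.190.

0.190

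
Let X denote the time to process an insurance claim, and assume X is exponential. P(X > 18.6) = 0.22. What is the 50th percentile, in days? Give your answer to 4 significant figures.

e^(−λ·18.6) = 0.22 ⇒ λ = −ln(0.22)/18.6 = 0.0814047.
50th percentile: 1 − e^(−λt) = 0.5, t = −ln(0.5)/λ = 8.51483 days.

8.515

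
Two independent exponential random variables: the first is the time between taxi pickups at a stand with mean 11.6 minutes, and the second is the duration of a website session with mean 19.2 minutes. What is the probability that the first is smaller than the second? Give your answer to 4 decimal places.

0.6234

λ_1 = 1/11.6 = 0.0862069, λ_2 = 1/19.2 = 0.0520833.
For independent exponentials, P(the first < the second) = λ_1/(λ_1+λ_2) = 0.0862069/0.13829 ≈ 0.6234.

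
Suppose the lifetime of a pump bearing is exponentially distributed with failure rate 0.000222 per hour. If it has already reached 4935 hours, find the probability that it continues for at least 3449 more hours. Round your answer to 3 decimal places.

By the memoryless property, P(X > 4935+3449 | X > 4935) = P(X > 3449).
P(X > 3449) = e^(−0.76568) ≈ 0.465.

0.465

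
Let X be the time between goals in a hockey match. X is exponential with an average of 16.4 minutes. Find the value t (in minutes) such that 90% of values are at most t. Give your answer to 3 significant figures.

37.8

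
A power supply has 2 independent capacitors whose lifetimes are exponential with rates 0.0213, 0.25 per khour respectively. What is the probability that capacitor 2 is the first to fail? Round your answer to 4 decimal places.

0.9215

The time to first failure is exponential with rate Σλ = 0.0213 + 0.25 = 0.2713.
P(capacitor 2 first) = λ_2/Σλ = 0.25/0.2713 ≈ 0.9215.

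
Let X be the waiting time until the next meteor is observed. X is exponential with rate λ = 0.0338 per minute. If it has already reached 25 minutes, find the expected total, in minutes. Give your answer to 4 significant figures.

By memorylessness, E[X | X > 25] = 25 + 1/λ = 25 + 29.5858 = 54.5858 minutes.

54.59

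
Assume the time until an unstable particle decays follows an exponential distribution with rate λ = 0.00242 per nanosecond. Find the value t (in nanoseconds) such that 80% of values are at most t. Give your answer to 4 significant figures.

665.1

Set 1 − e^(−λt) = 0.8, so t = −ln(0.2)/λ = 1.6094/0.00242 ≈ 665.057 nanoseconds.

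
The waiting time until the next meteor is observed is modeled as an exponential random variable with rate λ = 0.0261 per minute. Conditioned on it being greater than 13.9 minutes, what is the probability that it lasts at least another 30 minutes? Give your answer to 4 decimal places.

0.4570

P(X > s+t | X > s) = e^(−λ(s+t))/e^(−λs) = e^(−λt), independent of s = 13.9.
P(X > 30) = e^(−0.783) ≈ 0.4570.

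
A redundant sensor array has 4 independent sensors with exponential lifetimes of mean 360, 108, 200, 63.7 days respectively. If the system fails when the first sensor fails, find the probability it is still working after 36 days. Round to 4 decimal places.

The first failure time is exponential with rate Σλ_i = 1/360 + 1/108 + 1/200 + 1/63.7 = 0.0327356 per day.
P(min > 36) = e^(−0.0327356·36) = e^(−1.1785) ≈ 0.3077.

0.3077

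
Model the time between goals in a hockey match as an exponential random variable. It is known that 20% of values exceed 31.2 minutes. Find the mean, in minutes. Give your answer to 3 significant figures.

19.4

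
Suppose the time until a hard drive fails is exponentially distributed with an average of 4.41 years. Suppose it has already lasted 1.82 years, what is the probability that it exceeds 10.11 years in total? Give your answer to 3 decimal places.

The rate is λ = 1/4.41 = 0.226757 per year.
The exponential is memoryless, so the remaining time is again Exp(λ): the condition X > 1.82 is irrelevant.
P(X > 8.29) = e^(−1.8798) ≈ 0.153.

0.153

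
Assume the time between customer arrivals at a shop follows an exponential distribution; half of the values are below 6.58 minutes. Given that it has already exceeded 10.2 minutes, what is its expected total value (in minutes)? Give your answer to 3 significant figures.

19.7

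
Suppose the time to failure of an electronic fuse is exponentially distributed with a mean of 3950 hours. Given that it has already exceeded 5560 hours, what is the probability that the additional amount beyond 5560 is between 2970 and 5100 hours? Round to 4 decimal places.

The rate is λ = 1/3950 = 0.000253165 per hour.
Memoryless: the residual past 5560 is again Exp(λ).
P(2970 < residual < 5100) = e^(−λ·2970) − e^(−λ·5100) = 0.47147 − 0.27496 ≈ 0.1965.

0.1965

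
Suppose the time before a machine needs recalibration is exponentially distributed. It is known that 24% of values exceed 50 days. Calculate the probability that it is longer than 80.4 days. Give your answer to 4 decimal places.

0.1008

e^(−λ·50) = 0.24 ⇒ λ = −ln(0.24)/50 = 0.0285423.
P(X > 80.4) = e^(−0.0285423·80.4) = e^(−2.2948) ≈ 0.1008.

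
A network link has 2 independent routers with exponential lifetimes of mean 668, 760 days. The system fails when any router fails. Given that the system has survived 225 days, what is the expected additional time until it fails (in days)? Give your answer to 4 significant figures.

355.5

First-failure rate Σλ = 1/668 + 1/760 = 0.0028128.
By memorylessness the expected residual is 1/Σλ = 355.518 days, regardless of the 225 already elapsed.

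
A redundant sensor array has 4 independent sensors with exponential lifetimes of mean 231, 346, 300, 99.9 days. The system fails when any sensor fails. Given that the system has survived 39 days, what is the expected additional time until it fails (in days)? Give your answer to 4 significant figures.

48.63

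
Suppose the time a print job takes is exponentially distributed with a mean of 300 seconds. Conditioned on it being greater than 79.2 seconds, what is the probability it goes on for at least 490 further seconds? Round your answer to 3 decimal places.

The rate is λ = 1/300 = 0.00333333 per second.
The exponential is memoryless, so the remaining time is again Exp(λ): the condition X > 79.2 is irrelevant.
P(X > 490) = e^(−1.6333) ≈ 0.195.

0.195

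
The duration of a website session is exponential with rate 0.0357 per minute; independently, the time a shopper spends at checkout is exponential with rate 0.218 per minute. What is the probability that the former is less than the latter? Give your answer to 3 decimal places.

λ_1 = 0.0357, λ_2 = 0.218.
For independent exponentials, P(the former < the latter) = λ_1/(λ_1+λ_2) = 0.0357/0.2537 ≈ 0.141.

0.141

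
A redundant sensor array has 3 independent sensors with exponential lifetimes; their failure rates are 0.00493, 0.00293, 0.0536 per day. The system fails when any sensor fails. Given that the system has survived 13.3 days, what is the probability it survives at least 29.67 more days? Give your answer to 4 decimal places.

Time to first failure ~ Exp(Σλ) with Σλ = 0.06146.
By memorylessness, P(T > 13.3+29.67 | T > 13.3) = P(T > 29.67) = e^(−0.06146·29.67) ≈ 0.1615.

0.1615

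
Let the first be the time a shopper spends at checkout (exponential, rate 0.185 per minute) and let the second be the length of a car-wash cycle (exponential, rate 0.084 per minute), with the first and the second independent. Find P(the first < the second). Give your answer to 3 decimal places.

λ_1 = 0.185, λ_2 = 0.084.
For independent exponentials, P(the first < the second) = λ_1/(λ_1+λ_2) = 0.185/0.269 ≈ 0.688.

0.688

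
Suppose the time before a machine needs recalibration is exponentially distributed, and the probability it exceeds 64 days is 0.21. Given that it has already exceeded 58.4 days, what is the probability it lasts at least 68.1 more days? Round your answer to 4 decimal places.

0.1900

From e^(−λ·64) = 0.21, λ = −ln(0.21)/64 = 0.0243851.
Memoryless: P(X > 58.4+68.1 | X > 58.4) = P(X > 68.1) = e^(−0.0243851·68.1) ≈ 0.1900.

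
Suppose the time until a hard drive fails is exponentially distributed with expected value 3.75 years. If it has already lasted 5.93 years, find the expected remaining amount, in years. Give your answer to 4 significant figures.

3.750

The rate is λ = 1/3.75 = 0.266667 per year.
By memorylessness, the remaining amount past any threshold is again Exp(λ) with mean 1/λ = 3.75 years.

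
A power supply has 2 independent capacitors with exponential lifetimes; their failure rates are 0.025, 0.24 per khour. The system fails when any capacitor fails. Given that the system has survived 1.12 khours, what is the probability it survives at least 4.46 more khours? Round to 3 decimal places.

Time to first failure ~ Exp(Σλ) with Σλ = 0.265.
By memorylessness, P(T > 1.12+4.46 | T > 1.12) = P(T > 4.46) = e^(−0.265·4.46) ≈ 0.307.

0.307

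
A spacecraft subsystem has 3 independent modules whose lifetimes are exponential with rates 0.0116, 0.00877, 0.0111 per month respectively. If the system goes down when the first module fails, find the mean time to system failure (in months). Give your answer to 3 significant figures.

The time to first failure is exponential with rate Σλ = 0.0116 + 0.00877 + 0.0111 = 0.03147.
E[min] = 1/Σλ = 1/0.03147 = 31.7763 months.

31.8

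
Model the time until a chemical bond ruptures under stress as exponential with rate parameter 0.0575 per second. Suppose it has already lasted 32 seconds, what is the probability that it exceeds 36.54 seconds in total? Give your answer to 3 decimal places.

0.770

P(X > s+t | X > s) = e^(−λ(s+t))/e^(−λs) = e^(−λt), independent of s = 32.
P(X > 4.54) = e^(−0.26105) ≈ 0.770.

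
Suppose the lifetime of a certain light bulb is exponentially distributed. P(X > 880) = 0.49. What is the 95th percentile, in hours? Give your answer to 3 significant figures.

3700

e^(−λ·880) = 0.49 ⇒ λ = −ln(0.49)/880 = 0.000810625.
95th percentile: 1 − e^(−λt) = 0.95, t = −ln(0.05)/λ = 3695.58 hours.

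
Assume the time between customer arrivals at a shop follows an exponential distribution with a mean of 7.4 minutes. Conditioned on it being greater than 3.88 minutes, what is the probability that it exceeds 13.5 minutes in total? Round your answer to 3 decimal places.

The rate is λ = 1/7.4 = 0.135135 per minute.
P(X > s+t | X > s) = e^(−λ(s+t))/e^(−λs) = e^(−λt), independent of s = 3.88.
P(X > 9.62) = e^(−1.3) ≈ 0.273.

0.273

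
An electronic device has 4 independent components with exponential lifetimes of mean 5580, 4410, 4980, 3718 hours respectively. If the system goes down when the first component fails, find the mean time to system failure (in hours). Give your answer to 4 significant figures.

1142

The first failure time is exponential with rate Σλ_i = 1/5580 + 1/4410 + 1/4980 + 1/3718 = 0.000875734 per hour.
E[min] = 1/Σλ = 1/0.000875734 = 1141.9 hours.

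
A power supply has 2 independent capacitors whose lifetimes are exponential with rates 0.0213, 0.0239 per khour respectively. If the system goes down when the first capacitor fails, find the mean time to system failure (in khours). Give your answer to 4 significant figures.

The time to first failure is exponential with rate Σλ = 0.0213 + 0.0239 = 0.0452.
E[min] = 1/Σλ = 1/0.0452 = 22.1239 khours.

22.12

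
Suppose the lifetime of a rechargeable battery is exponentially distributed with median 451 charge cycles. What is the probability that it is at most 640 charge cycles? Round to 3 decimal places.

0.626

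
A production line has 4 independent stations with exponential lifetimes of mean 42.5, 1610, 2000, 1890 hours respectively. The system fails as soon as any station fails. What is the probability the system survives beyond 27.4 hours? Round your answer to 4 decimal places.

The first failure time is exponential with rate Σλ_i = 1/42.5 + 1/1610 + 1/2000 + 1/1890 = 0.0251796 per hour.
P(min > 27.4) = e^(−0.0251796·27.4) = e^(−0.68992) ≈ 0.5016.

0.5016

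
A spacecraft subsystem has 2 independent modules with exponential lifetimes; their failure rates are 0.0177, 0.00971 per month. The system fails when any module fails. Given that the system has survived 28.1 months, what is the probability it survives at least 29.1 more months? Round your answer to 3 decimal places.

0.450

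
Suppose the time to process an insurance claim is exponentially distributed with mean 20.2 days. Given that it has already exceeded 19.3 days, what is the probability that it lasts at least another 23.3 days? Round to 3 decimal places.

0.316

The rate is λ = 1/20.2 = 0.049505 per day.
By the memoryless property, P(X > 19.3+23.3 | X > 19.3) = P(X > 23.3).
P(X > 23.3) = e^(−1.1535) ≈ 0.316.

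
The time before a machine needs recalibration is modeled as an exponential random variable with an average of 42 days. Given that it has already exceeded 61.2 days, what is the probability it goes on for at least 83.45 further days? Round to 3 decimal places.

0.137

The rate is λ = 1/42 = 0.0238095 per day.
P(X > s+t | X > s) = e^(−λ(s+t))/e^(−λs) = e^(−λt), independent of s = 61.2.
P(X > 83.45) = e^(−1.9869) ≈ 0.137.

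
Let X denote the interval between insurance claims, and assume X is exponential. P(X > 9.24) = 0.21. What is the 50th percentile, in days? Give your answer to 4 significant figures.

e^(−λ·9.24) = 0.21 ⇒ λ = −ln(0.21)/9.24 = 0.168901.
50th percentile: 1 − e^(−λt) = 0.5, t = −ln(0.5)/λ = 4.10386 days.

4.104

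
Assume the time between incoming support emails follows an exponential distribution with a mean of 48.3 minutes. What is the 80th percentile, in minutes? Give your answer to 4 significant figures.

77.74

The rate is λ = 1/48.3 = 0.0207039 per minute.
Set 1 − e^(−λt) = 0.8, so t = −ln(0.2)/λ = 1.6094/0.0207039 ≈ 77.7359 minutes.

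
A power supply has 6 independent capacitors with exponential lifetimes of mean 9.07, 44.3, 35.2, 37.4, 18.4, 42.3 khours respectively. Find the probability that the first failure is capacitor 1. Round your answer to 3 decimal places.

Rates: λ_i = 1/mean_i → 0.110254, 0.0225734, 0.0284091, 0.026738, 0.0543478, 0.0236407; Σλ = 0.265962.
P(capacitor 1 first) = λ_1/Σλ = 0.110254/0.265962 ≈ 0.415.

0.415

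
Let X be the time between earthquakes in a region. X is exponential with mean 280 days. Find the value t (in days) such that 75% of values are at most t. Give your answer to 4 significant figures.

The rate is λ = 1/280 = 0.00357143 per day.
Set 1 − e^(−λt) = 0.75, so t = −ln(0.25)/λ = 1.3863/0.00357143 ≈ 388.162 days.

388.2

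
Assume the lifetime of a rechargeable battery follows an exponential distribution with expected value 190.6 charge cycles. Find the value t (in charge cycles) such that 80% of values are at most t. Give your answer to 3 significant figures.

307

The rate is λ = 1/190.6 = 0.00524659 per charge cycle.
Set 1 − e^(−λt) = 0.8, so t = −ln(0.2)/λ = 1.6094/0.00524659 ≈ 306.759 charge cycles.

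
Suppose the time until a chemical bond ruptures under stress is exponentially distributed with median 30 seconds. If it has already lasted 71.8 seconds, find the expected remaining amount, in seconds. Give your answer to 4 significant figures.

43.28

For an exponential, median = ln(2)/λ, so λ = ln 2 / 30 = 0.0231049 per second.
By memorylessness, the remaining amount past any threshold is again Exp(λ) with mean 1/λ = 43.2809 seconds.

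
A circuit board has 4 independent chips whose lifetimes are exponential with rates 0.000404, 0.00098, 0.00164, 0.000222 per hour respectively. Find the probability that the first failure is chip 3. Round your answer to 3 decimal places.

0.505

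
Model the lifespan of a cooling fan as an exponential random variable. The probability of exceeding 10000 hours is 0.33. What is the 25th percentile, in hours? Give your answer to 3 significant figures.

e^(−λ·10000) = 0.33 ⇒ λ = −ln(0.33)/10000 = 0.000110866.
25th percentile: 1 − e^(−λt) = 0.25, t = −ln(0.75)/λ = 2594.86 hours.

2590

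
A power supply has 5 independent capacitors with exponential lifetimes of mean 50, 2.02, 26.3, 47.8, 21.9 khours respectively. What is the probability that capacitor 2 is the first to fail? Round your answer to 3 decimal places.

Rates: λ_i = 1/mean_i → 0.02, 0.49505, 0.0380228, 0.0209205, 0.0456621; Σλ = 0.619655.
P(capacitor 2 first) = λ_2/Σλ = 0.49505/0.619655 ≈ 0.799.

0.799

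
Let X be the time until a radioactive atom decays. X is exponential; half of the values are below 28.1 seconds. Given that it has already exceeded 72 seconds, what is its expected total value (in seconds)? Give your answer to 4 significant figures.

112.5

For an exponential, median = ln(2)/λ, so λ = ln 2 / 28.1 = 0.0246672 per second.
By memorylessness, E[X | X > 72] = 72 + 1/λ = 72 + 40.5397 = 112.54 seconds.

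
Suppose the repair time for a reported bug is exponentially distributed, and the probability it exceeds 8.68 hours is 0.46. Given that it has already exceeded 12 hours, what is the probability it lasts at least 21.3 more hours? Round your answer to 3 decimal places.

0.149

From e^(−λ·8.68) = 0.46, λ = −ln(0.46)/8.68 = 0.0894618.
Memoryless: P(X > 12+21.3 | X > 12) = P(X > 21.3) = e^(−0.0894618·21.3) ≈ 0.149.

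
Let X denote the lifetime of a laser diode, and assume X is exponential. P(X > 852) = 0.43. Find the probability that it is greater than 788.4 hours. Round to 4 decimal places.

e^(−λ·852) = 0.43 ⇒ λ = −ln(0.43)/852 = 0.000990575.
P(X > 788.4) = e^(−0.000990575·788.4) = e^(−0.78097) ≈ 0.4580.

0.4580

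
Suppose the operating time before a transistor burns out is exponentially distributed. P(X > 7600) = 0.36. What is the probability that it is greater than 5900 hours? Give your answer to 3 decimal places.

0.452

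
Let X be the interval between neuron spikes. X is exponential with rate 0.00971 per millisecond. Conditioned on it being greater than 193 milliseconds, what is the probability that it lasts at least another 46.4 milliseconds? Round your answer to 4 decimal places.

The exponential is memoryless, so the remaining time is again Exp(λ): the condition X > 193 is irrelevant.
P(X > 46.4) = e^(−0.45054) ≈ 0.6373.

0.6373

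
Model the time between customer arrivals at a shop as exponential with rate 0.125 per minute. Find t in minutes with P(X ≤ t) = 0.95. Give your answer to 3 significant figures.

24.0

Set 1 − e^(−λt) = 0.95, so t = −ln(0.05)/λ = 2.9957/0.125 ≈ 23.9659 minutes.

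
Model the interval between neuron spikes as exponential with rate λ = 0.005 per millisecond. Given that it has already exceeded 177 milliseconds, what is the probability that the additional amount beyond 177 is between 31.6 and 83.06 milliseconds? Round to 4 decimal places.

Memoryless: the residual past 177 is again Exp(λ).
P(31.6 < residual < 83.06) = e^(−λ·31.6) − e^(−λ·83.06) = 0.85385 − 0.66014 ≈ 0.1937.

0.1937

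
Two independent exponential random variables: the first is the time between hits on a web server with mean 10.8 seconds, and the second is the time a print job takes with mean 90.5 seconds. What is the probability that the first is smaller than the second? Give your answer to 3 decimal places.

λ_1 = 1/10.8 = 0.0925926, λ_2 = 1/90.5 = 0.0110497.
For independent exponentials, P(the first < the second) = λ_1/(λ_1+λ_2) = 0.0925926/0.103642 ≈ 0.893.

0.893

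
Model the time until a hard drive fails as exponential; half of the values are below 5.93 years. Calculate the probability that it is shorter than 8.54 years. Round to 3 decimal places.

0.631

For an exponential, median = ln(2)/λ, so λ = ln 2 / 5.93 = 0.116888 per year.
P(X ≤ 8.54) = 1 − e^(−λ·8.54) = 1 − e^(−0.99823) ≈ 0.631.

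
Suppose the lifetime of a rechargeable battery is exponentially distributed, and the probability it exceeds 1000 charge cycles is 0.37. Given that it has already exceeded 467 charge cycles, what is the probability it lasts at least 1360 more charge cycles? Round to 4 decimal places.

0.2587

From e^(−λ·1000) = 0.37, λ = −ln(0.37)/1000 = 0.000994252.
Memoryless: P(X > 467+1360 | X > 467) = P(X > 1360) = e^(−0.000994252·1360) ≈ 0.2587.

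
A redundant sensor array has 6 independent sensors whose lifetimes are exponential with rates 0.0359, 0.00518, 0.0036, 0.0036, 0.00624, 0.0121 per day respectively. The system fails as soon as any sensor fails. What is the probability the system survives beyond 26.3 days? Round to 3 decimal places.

The time to first failure is exponential with rate Σλ = 0.0359 + 0.00518 + 0.0036 + 0.0036 + 0.00624 + 0.0121 = 0.06662.
P(min > 26.3) = e^(−0.06662·26.3) = e^(−1.7521) ≈ 0.173.

0.173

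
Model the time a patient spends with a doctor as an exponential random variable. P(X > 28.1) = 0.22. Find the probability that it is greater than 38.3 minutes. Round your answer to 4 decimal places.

e^(−λ·28.1) = 0.22 ⇒ λ = −ln(0.22)/28.1 = 0.0538835.
P(X > 38.3) = e^(−0.0538835·38.3) = e^(−2.0637) ≈ 0.1270.

0.1270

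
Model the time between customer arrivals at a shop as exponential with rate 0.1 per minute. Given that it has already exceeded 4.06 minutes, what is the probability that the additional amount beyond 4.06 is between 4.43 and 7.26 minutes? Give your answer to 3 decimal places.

Memoryless: the residual past 4.06 is again Exp(λ).
P(4.43 < residual < 7.26) = e^(−λ·4.43) − e^(−λ·7.26) = 0.64211 − 0.48384 ≈ 0.158.

0.158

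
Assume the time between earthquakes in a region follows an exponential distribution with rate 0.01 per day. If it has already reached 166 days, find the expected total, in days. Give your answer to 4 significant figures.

266.0

By memorylessness, E[X | X > 166] = 166 + 1/λ = 166 + 100 = 266 days.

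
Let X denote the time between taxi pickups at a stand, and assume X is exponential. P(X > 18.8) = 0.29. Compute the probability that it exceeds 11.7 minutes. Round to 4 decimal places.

0.4628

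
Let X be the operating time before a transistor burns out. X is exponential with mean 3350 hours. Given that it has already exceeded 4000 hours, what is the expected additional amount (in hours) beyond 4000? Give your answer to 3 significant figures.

The rate is λ = 1/3350 = 0.000298507 per hour.
By memorylessness, the remaining amount past any threshold is again Exp(λ) with mean 1/λ = 3350 hours.

3350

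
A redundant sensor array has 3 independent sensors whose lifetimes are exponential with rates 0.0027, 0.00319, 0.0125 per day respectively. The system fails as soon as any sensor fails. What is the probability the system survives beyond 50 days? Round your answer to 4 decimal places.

0.3987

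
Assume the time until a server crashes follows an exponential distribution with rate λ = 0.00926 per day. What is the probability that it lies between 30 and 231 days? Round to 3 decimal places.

P(30 < X < 231) = e^(−λ·30) − e^(−λ·231) = 0.75745 − 0.11777 ≈ 0.640.

0.640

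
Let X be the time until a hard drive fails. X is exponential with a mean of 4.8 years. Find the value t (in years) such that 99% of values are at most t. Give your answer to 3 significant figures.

22.1

The rate is λ = 1/4.8 = 0.208333 per year.
Set 1 − e^(−λt) = 0.99, so t = −ln(0.01)/λ = 4.6052/0.208333 ≈ 22.1048 years.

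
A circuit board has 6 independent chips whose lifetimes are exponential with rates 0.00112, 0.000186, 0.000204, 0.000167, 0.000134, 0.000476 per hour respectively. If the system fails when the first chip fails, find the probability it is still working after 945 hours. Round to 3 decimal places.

0.115

The time to first failure is exponential with rate Σλ = 0.00112 + 0.000186 + 0.000204 + 0.000167 + 0.000134 + 0.000476 = 0.002287.
P(min > 945) = e^(−0.002287·945) = e^(−2.1612) ≈ 0.115.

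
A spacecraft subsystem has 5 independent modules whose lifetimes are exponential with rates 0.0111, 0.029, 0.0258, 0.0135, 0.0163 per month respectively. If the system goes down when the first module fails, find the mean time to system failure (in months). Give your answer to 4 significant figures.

The time to first failure is exponential with rate Σλ = 0.0111 + 0.029 + 0.0258 + 0.0135 + 0.0163 = 0.0957.
E[min] = 1/Σλ = 1/0.0957 = 10.4493 months.

10.45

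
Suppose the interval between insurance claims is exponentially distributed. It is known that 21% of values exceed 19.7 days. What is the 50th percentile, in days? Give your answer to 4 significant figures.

8.750

e^(−λ·19.7) = 0.21 ⇒ λ = −ln(0.21)/19.7 = 0.0792207.
50th percentile: 1 − e^(−λt) = 0.5, t = −ln(0.5)/λ = 8.74957 days.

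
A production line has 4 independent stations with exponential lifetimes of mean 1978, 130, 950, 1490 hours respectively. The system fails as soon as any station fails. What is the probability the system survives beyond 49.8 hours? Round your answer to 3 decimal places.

0.610

The first failure time is exponential with rate Σλ_i = 1/1978 + 1/130 + 1/950 + 1/1490 = 0.00992164 per hour.
P(min > 49.8) = e^(−0.00992164·49.8) = e^(−0.4941) ≈ 0.610.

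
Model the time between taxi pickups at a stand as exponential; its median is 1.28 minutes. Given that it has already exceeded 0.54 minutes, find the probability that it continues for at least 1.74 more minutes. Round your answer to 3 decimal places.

For an exponential, median = ln(2)/λ, so λ = ln 2 / 1.28 = 0.541521 per minute.
By the memoryless property, P(X > 0.54+1.74 | X > 0.54) = P(X > 1.74).
P(X > 1.74) = e^(−0.94225) ≈ 0.390.

0.390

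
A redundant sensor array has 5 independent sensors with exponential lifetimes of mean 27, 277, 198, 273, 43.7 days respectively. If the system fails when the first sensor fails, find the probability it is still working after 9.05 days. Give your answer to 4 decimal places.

0.5201

The first failure time is exponential with rate Σλ_i = 1/27 + 1/277 + 1/198 + 1/273 + 1/43.7 = 0.0722439 per day.
P(min > 9.05) = e^(−0.0722439·9.05) = e^(−0.65381) ≈ 0.5201.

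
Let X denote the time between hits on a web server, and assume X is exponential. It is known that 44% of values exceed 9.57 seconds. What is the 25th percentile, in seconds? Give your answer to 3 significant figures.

3.35

e^(−λ·9.57) = 0.44 ⇒ λ = −ln(0.44)/9.57 = 0.0857869.
25th percentile: 1 − e^(−λt) = 0.25, t = −ln(0.75)/λ = 3.35345 seconds.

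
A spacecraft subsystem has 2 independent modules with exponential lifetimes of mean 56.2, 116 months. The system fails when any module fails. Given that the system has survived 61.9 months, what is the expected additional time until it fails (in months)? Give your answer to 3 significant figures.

First-failure rate Σλ = 1/56.2 + 1/116 = 0.0264143.
By memorylessness the expected residual is 1/Σλ = 37.8583 months, regardless of the 61.9 already elapsed.

37.9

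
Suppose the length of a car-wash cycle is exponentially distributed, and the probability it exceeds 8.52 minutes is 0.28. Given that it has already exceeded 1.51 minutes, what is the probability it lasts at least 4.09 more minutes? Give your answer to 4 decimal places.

From e^(−λ·8.52) = 0.28, λ = −ln(0.28)/8.52 = 0.149409.
Memoryless: P(X > 1.51+4.09 | X > 1.51) = P(X > 4.09) = e^(−0.149409·4.09) ≈ 0.5428.

0.5428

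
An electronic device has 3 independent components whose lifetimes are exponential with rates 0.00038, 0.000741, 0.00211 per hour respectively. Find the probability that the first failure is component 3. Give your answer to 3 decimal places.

0.653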